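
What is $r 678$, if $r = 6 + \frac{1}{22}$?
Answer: $\frac{45087}{11} \approx 4098.8$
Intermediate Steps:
$r = \frac{133}{22}$ ($r = 6 + \frac{1}{22} = \frac{133}{22} \approx 6.0455$)
$r 678 = \frac{133}{22} \cdot 678 = \frac{45087}{11}$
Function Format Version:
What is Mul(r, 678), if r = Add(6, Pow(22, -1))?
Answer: Rational(45087, 11) ≈ 4098.8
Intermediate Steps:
r = Rational(133, 22) (r = Add(6, Rational(1, 22)) = Rational(133, 22) ≈ 6.0455)
Mul(r, 678) = Mul(Rational(133, 22), 678) = Rational(45087, 11)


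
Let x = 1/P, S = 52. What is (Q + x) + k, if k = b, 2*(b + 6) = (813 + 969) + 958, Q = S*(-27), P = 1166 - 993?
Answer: -6919/173 ≈ -39.994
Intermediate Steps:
P = 173
Q = -1404 (Q = 52*(-27) = -1404)
x = 1/173 ≈ 0.0057803
b = 1364 (b = -6 + ((813 + 969) + 958)/2 = -6 + (1782 + 958)/2 = -6 + (½)*2740 = -6 + 1370 = 1364)
k = 1364
(Q + x) + k = (-1404 + 1/173) + 1364 = -242891/173 + 1364 = -6919/173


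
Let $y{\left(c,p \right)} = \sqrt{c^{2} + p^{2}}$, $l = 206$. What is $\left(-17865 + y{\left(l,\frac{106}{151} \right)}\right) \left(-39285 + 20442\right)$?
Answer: $336630195 - \frac{37686 \sqrt{241898618}}{151} \approx 3.3275 \cdot 10^{8}$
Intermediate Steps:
$\left(-17865 + y{\left(l,\frac{106}{151} \right)}\right) \left(-39285 + 20442\right) = \left(-17865 + \sqrt{206^{2} + \left(\frac{106}{151}\right)^{2}}\right) \left(-39285 + 20442\right) = \left(-17865 + \sqrt{42436 + \left(106 \cdot \frac{1}{151}\right)^{2}}\right) \left(-18843\right) = \left(-17865 + \sqrt{42436 + \left(\frac{106}{151}\right)^{2}}\right) \left(-18843\right) = \left(-17865 + \sqrt{42436 + \frac{11236}{22801}}\right) \left(-18843\right) = \left(-17865 + \sqrt{\frac{967594472}{22801}}\right) \left(-18843\right) = \left(-17865 + \frac{2 \sqrt{241898618}}{151}\right) \left(-18843\right) = 336630195 - \frac{37686 \sqrt{241898618}}{151}$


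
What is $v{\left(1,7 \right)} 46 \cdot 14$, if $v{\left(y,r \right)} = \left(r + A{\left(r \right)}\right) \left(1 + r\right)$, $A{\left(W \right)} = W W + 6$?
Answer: $319424$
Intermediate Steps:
$A{\left(W \right)} = 6 + W^{2}$ ($A{\left(W \right)} = W^{2} + 6 = 6 + W^{2}$)
$v{\left(y,r \right)} = \left(1 + r\right) \left(6 + r + r^{2}\right)$ ($v{\left(y,r \right)} = \left(r + \left(6 + r^{2}\right)\right) \left(1 + r\right) = \left(6 + r + r^{2}\right) \left(1 + r\right) = \left(1 + r\right) \left(6 + r + r^{2}\right)$)
$v{\left(1,7 \right)} 46 \cdot 14 = \left(6 + 7^{3} + 2 \cdot 7^{2} + 7 \cdot 7\right) 46 \cdot 14 = \left(6 + 343 + 2 \cdot 49 + 49\right) 46 \cdot 14 = \left(6 + 343 + 98 + 49\right) 46 \cdot 14 = 496 \cdot 46 \cdot 14 = 22816 \cdot 14 = 319424$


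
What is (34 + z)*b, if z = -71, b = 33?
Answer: -1221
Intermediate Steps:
(34 + z)*b = (34 - 71)*33 = -37*33 = -1221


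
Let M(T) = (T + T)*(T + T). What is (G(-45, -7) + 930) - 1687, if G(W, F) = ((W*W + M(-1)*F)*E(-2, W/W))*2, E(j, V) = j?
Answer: -8745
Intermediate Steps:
M(T) = 4*T**2 (M(T) = (2*T)*(2*T) = 4*T**2)
G(W, F) = -16*F - 4*W**2 (G(W, F) = ((W*W + (4*(-1)**2)*F)*(-2))*2 = ((W**2 + (4*1)*F)*(-2))*2 = ((W**2 + 4*F)*(-2))*2 = (-8*F - 2*W**2)*2 = -16*F - 4*W**2)
(G(-45, -7) + 930) - 1687 = ((-16*(-7) - 4*(-45)**2) + 930) - 1687 = ((112 - 4*2025) + 930) - 1687 = ((112 - 8100) + 930) - 1687 = (-7988 + 930) - 1687 = -7058 - 1687 = -8745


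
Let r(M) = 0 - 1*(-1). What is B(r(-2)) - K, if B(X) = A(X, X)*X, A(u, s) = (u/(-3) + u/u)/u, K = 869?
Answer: -2605/3 ≈ -868.33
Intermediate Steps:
r(M) = 1 (r(M) = 0 + 1 = 1)
A(u, s) = (1 - u/3)/u (A(u, s) = (u*(-1/3) + 1)/u = (-u/3 + 1)/u = (1 - u/3)/u)
B(X) = 1 - X/3 (B(X) = ((3 - X)/(3*X))*X = 1 - X/3)
B(r(-2)) - K = (1 - 1/3*1) - 1*869 = (1 - 1/3) - 869 = 2/3 - 869 = -2605/3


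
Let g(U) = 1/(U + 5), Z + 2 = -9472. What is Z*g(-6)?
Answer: 9474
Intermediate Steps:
Z = -9474 (Z = -2 - 9472 = -9474)
g(U) = 1/(5 + U)
Z*g(-6) = -9474/(5 - 6) = -9474/(-1) = -9474*(-1) = 9474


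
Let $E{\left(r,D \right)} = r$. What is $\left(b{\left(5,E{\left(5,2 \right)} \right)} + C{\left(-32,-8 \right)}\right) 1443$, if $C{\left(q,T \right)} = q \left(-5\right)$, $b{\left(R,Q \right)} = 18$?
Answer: $256854$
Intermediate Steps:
$C{\left(q,T \right)} = - 5 q$
$\left(b{\left(5,E{\left(5,2 \right)} \right)} + C{\left(-32,-8 \right)}\right) 1443 = \left(18 - -160\right) 1443 = \left(18 + 160\right) 1443 = 178 \cdot 1443 = 256854$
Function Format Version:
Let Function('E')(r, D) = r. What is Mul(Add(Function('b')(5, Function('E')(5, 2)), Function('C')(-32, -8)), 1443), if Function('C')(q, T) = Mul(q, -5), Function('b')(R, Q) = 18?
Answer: 256854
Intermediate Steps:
Function('C')(q, T) = Mul(-5, q)
Mul(Add(Function('b')(5, Function('E')(5, 2)), Function('C')(-32, -8)), 1443) = Mul(Add(18, Mul(-5, -32)), 1443) = Mul(Add(18, 160), 1443) = Mul(178, 1443) = 256854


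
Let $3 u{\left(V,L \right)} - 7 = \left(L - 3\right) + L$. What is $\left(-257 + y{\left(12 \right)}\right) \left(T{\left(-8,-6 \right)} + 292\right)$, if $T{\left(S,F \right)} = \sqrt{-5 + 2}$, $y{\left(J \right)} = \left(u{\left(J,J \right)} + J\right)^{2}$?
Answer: $\frac{520636}{9} + \frac{1783 i \sqrt{3}}{9} \approx 57848.0 + 343.14 i$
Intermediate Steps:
$u{\left(V,L \right)} = \frac{4}{3} + \frac{2 L}{3}$ ($u{\left(V,L \right)} = \frac{7}{3} + \frac{\left(L - 3\right) + L}{3} = \frac{7}{3} + \frac{\left(-3 + L\right) + L}{3} = \frac{7}{3} + \frac{-3 + 2 L}{3} = \frac{7}{3} + \left(-1 + \frac{2 L}{3}\right) = \frac{4}{3} + \frac{2 L}{3}$)
$y{\left(J \right)} = \left(\frac{4}{3} + \frac{5 J}{3}\right)^{2}$ ($y{\left(J \right)} = \left(\left(\frac{4}{3} + \frac{2 J}{3}\right) + J\right)^{2} = \left(\frac{4}{3} + \frac{5 J}{3}\right)^{2}$)
$T{\left(S,F \right)} = i \sqrt{3}$ ($T{\left(S,F \right)} = \sqrt{-3} = i \sqrt{3}$)
$\left(-257 + y{\left(12 \right)}\right) \left(T{\left(-8,-6 \right)} + 292\right) = \left(-257 + \frac{\left(4 + 5 \cdot 12\right)^{2}}{9}\right) \left(i \sqrt{3} + 292\right) = \left(-257 + \frac{\left(4 + 60\right)^{2}}{9}\right) \left(292 + i \sqrt{3}\right) = \left(-257 + \frac{64^{2}}{9}\right) \left(292 + i \sqrt{3}\right) = \left(-257 + \frac{1}{9} \cdot 4096\right) \left(292 + i \sqrt{3}\right) = \left(-257 + \frac{4096}{9}\right) \left(292 + i \sqrt{3}\right) = \frac{1783 \left(292 + i \sqrt{3}\right)}{9} = \frac{520636}{9} + \frac{1783 i \sqrt{3}}{9}$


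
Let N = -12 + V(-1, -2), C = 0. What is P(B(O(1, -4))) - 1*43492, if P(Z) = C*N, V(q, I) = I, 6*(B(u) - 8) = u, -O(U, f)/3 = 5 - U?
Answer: -43492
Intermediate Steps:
O(U, f) = -15 + 3*U (O(U, f) = -3*(5 - U) = -15 + 3*U)
B(u) = 8 + u/6
N = -14 (N = -12 - 2 = -14)
P(Z) = 0 (P(Z) = 0*(-14) = 0)
P(B(O(1, -4))) - 1*43492 = 0 - 1*43492 = 0 - 43492 = -43492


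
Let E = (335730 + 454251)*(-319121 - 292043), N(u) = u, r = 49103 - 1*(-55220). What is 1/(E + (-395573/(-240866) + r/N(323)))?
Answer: -77799718/37562322168278262915 ≈ -2.0712e-12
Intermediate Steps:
r = 104323 (r = 49103 + 55220 = 104323)
E = -482807947884 (E = 789981*(-611164) = -482807947884)
1/(E + (-395573/(-240866) + r/N(323))) = 1/(-482807947884 + (-395573/(-240866) + 104323/323)) = 1/(-482807947884 + (-395573*(-1/240866) + 104323*(1/323))) = 1/(-482807947884 + (395573/240866 + 104323/323)) = 1/(-482807947884 + 25255633797/77799718) = 1/(-37562322168278262915/77799718) = -77799718/37562322168278262915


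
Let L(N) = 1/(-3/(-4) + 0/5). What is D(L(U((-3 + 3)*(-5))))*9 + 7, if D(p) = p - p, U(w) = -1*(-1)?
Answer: 7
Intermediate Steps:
U(w) = 1
L(N) = 4/3 (L(N) = 1/(-3*(-1/4) + 0*(1/5)) = 1/(3/4 + 0) = 1/(3/4) = 4/3)
D(p) = 0
D(L(U((-3 + 3)*(-5))))*9 + 7 = 0*9 + 7 = 0 + 7 = 7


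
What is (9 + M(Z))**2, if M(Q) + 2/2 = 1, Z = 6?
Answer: 81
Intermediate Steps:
M(Q) = 0 (M(Q) = -1 + 1 = 0)
(9 + M(Z))**2 = (9 + 0)**2 = 9**2 = 81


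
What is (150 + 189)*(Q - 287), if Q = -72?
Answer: -121701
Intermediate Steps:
(150 + 189)*(Q - 287) = (150 + 189)*(-72 - 287) = 339*(-359) = -121701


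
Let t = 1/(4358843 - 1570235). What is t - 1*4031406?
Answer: -11242011022847/2788608 ≈ -4.0314e+6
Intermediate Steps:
t = 1/2788608 ≈ 3.5860e-7
t - 1*4031406 = 1/2788608 - 1*4031406 = 1/2788608 - 4031406 = -11242011022847/2788608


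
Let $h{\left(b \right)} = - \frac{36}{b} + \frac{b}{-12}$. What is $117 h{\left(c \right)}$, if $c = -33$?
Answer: $\frac{19773}{44} \approx 449.39$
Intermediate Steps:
$h{\left(b \right)} = - \frac{36}{b} - \frac{b}{12}$ ($h{\left(b \right)} = - \frac{36}{b} + b \left(- \frac{1}{12}\right) = - \frac{36}{b} - \frac{b}{12}$)
$117 h{\left(c \right)} = 117 \left(- \frac{36}{-33} - - \frac{11}{4}\right) = 117 \left(\left(-36\right) \left(- \frac{1}{33}\right) + \frac{11}{4}\right) = 117 \left(\frac{12}{11} + \frac{11}{4}\right) = 117 \cdot \frac{169}{44} = \frac{19773}{44}$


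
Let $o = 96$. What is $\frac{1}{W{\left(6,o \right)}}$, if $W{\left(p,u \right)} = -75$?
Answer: $- \frac{1}{75} \approx -0.013333$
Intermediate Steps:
$\frac{1}{W{\left(6,o \right)}} = \frac{1}{-75} = - \frac{1}{75}$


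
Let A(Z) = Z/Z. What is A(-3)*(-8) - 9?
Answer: -17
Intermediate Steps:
A(Z) = 1
A(-3)*(-8) - 9 = 1*(-8) - 9 = -8 - 9 = -17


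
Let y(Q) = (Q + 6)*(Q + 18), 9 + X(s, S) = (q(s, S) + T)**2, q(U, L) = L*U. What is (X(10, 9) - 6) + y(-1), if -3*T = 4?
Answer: 71386/9 ≈ 7931.8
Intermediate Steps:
T = -4/3 (T = -1/3*4 = -4/3 ≈ -1.3333)
X(s, S) = -9 + (-4/3 + S*s)**2 (X(s, S) = -9 + (S*s - 4/3)**2 = -9 + (-4/3 + S*s)**2)
y(Q) = (6 + Q)*(18 + Q)
(X(10, 9) - 6) + y(-1) = ((-9 + (-4 + 3*9*10)**2/9) - 6) + (108 + (-1)**2 + 24*(-1)) = ((-9 + (-4 + 270)**2/9) - 6) + (108 + 1 - 24) = ((-9 + (1/9)*266**2) - 6) + 85 = ((-9 + (1/9)*70756) - 6) + 85 = ((-9 + 70756/9) - 6) + 85 = (70675/9 - 6) + 85 = 70621/9 + 85 = 71386/9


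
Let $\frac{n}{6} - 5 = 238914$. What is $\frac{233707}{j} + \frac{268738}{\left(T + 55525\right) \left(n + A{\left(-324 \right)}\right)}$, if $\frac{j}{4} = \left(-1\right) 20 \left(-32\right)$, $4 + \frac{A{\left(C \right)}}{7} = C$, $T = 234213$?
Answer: $\frac{24228302082561567}{265394074165760} \approx 91.292$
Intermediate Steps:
$n = 1433514$ ($n = 30 + 6 \cdot 238914 = 30 + 1433484 = 1433514$)
$A{\left(C \right)} = -28 + 7 C$
$j = 2560$ ($j = 4 \left(-1\right) 20 \left(-32\right) = 4 \left(\left(-20\right) \left(-32\right)\right) = 4 \cdot 640 = 2560$)
$\frac{233707}{j} + \frac{268738}{\left(T + 55525\right) \left(n + A{\left(-324 \right)}\right)} = \frac{233707}{2560} + \frac{268738}{\left(234213 + 55525\right) \left(1433514 + \left(-28 + 7 \left(-324\right)\right)\right)} = 233707 \cdot \frac{1}{2560} + \frac{268738}{289738 \left(1433514 - 2296\right)} = \frac{233707}{2560} + \frac{268738}{289738 \left(1433514 - 2296\right)} = \frac{233707}{2560} + \frac{268738}{289738 \cdot 1431218} = \frac{233707}{2560} + \frac{268738}{414678240884} = \frac{233707}{2560} + 268738 \cdot \frac{1}{414678240884} = \frac{233707}{2560} + \frac{134369}{207339120442} = \frac{24228302082561567}{265394074165760}$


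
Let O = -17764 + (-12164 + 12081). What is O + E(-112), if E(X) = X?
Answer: -17959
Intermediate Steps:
O = -17847 (O = -17764 - 83 = -17847)
O + E(-112) = -17847 - 112 = -17959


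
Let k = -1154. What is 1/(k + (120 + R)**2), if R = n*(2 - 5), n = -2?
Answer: 1/14722 ≈ 6.7926e-5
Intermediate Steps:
R = 6 (R = -2*(2 - 5) = -2*(-3) = 6)
1/(k + (120 + R)**2) = 1/(-1154 + (120 + 6)**2) = 1/(-1154 + 126**2) = 1/(-1154 + 15876) = 1/14722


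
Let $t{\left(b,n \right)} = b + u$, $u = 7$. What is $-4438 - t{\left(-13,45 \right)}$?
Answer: $-4432$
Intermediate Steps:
$t{\left(b,n \right)} = 7 + b$ ($t{\left(b,n \right)} = b + 7 = 7 + b$)
$-4438 - t{\left(-13,45 \right)} = -4438 - \left(7 - 13\right) = -4438 - -6 = -4438 + 6 = -4432$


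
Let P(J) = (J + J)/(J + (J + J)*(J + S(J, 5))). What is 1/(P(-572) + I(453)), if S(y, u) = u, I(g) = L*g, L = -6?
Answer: -1133/3079496 ≈ -0.00036792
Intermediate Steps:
I(g) = -6*g
P(J) = 2*J/(J + 2*J*(5 + J)) (P(J) = (J + J)/(J + (J + J)*(J + 5)) = (2*J)/(J + (2*J)*(5 + J)) = (2*J)/(J + 2*J*(5 + J)) = 2*J/(J + 2*J*(5 + J)))
1/(P(-572) + I(453)) = 1/(2/(11 + 2*(-572)) - 6*453) = 1/(2/(11 - 1144) - 2718) = 1/(2/(-1133) - 2718) = 1/(2*(-1/1133) - 2718) = 1/(-2/1133 - 2718) = 1/(-3079496/1133) = -1133/3079496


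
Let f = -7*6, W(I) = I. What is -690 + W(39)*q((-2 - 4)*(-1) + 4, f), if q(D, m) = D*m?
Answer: -17070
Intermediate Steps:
f = -42
-690 + W(39)*q((-2 - 4)*(-1) + 4, f) = -690 + 39*(((-2 - 4)*(-1) + 4)*(-42)) = -690 + 39*((-6*(-1) + 4)*(-42)) = -690 + 39*((6 + 4)*(-42)) = -690 + 39*(10*(-42)) = -690 + 39*(-420) = -690 - 16380 = -17070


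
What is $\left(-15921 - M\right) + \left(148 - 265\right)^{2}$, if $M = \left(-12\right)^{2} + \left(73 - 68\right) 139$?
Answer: $-3071$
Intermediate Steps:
$M = 839$ ($M = 144 + \left(73 - 68\right) 139 = 144 + 5 \cdot 139 = 144 + 695 = 839$)
$\left(-15921 - M\right) + \left(148 - 265\right)^{2} = \left(-15921 - 839\right) + \left(148 - 265\right)^{2} = \left(-15921 - 839\right) + \left(-117\right)^{2} = -16760 + 13689 = -3071$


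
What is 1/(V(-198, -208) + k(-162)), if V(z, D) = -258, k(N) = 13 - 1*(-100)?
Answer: -1/145 ≈ -0.0068966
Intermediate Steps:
k(N) = 113 (k(N) = 13 + 100 = 113)
1/(V(-198, -208) + k(-162)) = 1/(-258 + 113) = 1/(-145) = -1/145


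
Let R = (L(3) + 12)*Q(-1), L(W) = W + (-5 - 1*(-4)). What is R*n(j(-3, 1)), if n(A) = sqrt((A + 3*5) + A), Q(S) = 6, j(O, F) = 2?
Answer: 84*sqrt(19) ≈ 366.15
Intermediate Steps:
L(W) = -1 + W (L(W) = W + (-5 + 4) = W - 1 = -1 + W)
n(A) = sqrt(15 + 2*A) (n(A) = sqrt((A + 15) + A) = sqrt((15 + A) + A) = sqrt(15 + 2*A))
R = 84 (R = ((-1 + 3) + 12)*6 = (2 + 12)*6 = 14*6 = 84)
R*n(j(-3, 1)) = 84*sqrt(15 + 2*2) = 84*sqrt(15 + 4) = 84*sqrt(19)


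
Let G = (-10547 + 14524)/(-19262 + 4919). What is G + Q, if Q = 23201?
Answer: 332767966/14343 ≈ 23201.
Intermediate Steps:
G = -3977/14343 (G = 3977/(-14343) = 3977*(-1/14343) = -3977/14343 ≈ -0.27728)
G + Q = -3977/14343 + 23201 = 332767966/14343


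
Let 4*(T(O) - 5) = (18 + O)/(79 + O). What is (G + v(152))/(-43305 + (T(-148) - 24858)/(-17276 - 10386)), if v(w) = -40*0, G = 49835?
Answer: -190237936260/165307171931 ≈ -1.1508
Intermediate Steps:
T(O) = 5 + (18 + O)/(4*(79 + O)) (T(O) = 5 + ((18 + O)/(79 + O))/4 = 5 + (18 + O)/(4*(79 + O)))
v(w) = 0
(G + v(152))/(-43305 + (T(-148) - 24858)/(-17276 - 10386)) = (49835 + 0)/(-43305 + ((1598 + 21*(-148))/(4*(79 - 148)) - 24858)/(-17276 - 10386)) = 49835/(-43305 + ((1/4)*(1598 - 3108)/(-69) - 24858)/(-27662)) = 49835/(-43305 + ((1/4)*(-1/69)*(-1510) - 24858)*(-1/27662)) = 49835/(-43305 + (755/138 - 24858)*(-1/27662)) = 49835/(-43305 - 3429649/138*(-1/27662)) = 49835/(-43305 + 3429649/3817356) = 49835/(-165307171931/3817356) = 49835*(-3817356/165307171931) = -190237936260/165307171931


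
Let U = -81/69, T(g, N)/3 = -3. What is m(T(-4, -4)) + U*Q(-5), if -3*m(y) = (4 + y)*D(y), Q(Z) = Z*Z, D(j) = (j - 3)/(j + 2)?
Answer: -4265/161 ≈ -26.491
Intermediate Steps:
D(j) = (-3 + j)/(2 + j)
T(g, N) = -9 (T(g, N) = 3*(-3) = -9)
Q(Z) = Z²
U = -27/23 (U = -81*1/69 = -27/23 ≈ -1.1739)
m(y) = -(-3 + y)*(4 + y)/(3*(2 + y)) (m(y) = -(4 + y)*(-3 + y)/(2 + y)/3 = -(-3 + y)*(4 + y)/(3*(2 + y)))
m(T(-4, -4)) + U*Q(-5) = (12 - 1*(-9) - 1*(-9)²)/(3*(2 - 9)) - 27/23*(-5)² = (⅓)*(12 + 9 - 1*81)/(-7) - 27/23*25 = (⅓)*(-⅐)*(12 + 9 - 81) - 675/23 = (⅓)*(-⅐)*(-60) - 675/23 = 20/7 - 675/23 = -4265/161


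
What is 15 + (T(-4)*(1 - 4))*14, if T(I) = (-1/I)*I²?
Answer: -153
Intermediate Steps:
T(I) = -I
15 + (T(-4)*(1 - 4))*14 = 15 + ((-1*(-4))*(1 - 4))*14 = 15 + (4*(-3))*14 = 15 - 12*14 = 15 - 168 = -153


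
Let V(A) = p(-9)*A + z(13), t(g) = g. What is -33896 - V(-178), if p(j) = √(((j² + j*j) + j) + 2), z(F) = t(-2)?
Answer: -33894 + 178*√155 ≈ -31678.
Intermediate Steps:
z(F) = -2
p(j) = √(2 + j + 2*j²) (p(j) = √(((j² + j²) + j) + 2) = √((2*j² + j) + 2) = √((j + 2*j²) + 2) = √(2 + j + 2*j²))
V(A) = -2 + A*√155 (V(A) = √(2 - 9 + 2*(-9)²)*A - 2 = √(2 - 9 + 2*81)*A - 2 = √(2 - 9 + 162)*A - 2 = √155*A - 2 = A*√155 - 2 = -2 + A*√155)
-33896 - V(-178) = -33896 - (-2 - 178*√155) = -33896 + (2 + 178*√155) = -33894 + 178*√155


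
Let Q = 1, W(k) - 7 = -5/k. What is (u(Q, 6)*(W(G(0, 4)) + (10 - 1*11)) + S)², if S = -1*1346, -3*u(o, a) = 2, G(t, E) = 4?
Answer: 65529025/36 ≈ 1.8203e+6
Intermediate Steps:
W(k) = 7 - 5/k
u(o, a) = -⅔ (u(o, a) = -⅓*2 = -⅔)
S = -1346
(u(Q, 6)*(W(G(0, 4)) + (10 - 1*11)) + S)² = (-2*((7 - 5/4) + (10 - 1*11))/3 - 1346)² = (-2*((7 - 5*¼) + (10 - 11))/3 - 1346)² = (-2*((7 - 5/4) - 1)/3 - 1346)² = (-2*(23/4 - 1)/3 - 1346)² = (-⅔*19/4 - 1346)² = (-19/6 - 1346)² = (-8095/6)² = 65529025/36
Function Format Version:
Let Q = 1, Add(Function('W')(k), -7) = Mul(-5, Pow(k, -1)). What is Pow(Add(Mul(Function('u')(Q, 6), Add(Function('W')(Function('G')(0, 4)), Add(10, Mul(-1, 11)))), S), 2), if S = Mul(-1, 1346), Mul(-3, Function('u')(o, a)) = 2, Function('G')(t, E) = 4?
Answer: Rational(65529025, 36) ≈ 1.8203e+6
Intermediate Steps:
Function('W')(k) = Add(7, Mul(-5, Pow(k, -1)))
Function('u')(o, a) = Rational(-2, 3) (Function('u')(o, a) = Mul(Rational(-1, 3), 2) = Rational(-2, 3))
S = -1346
Pow(Add(Mul(Function('u')(Q, 6), Add(Function('W')(Function('G')(0, 4)), Add(10, Mul(-1, 11)))), S), 2) = Pow(Add(Mul(Rational(-2, 3), Add(Add(7, Mul(-5, Pow(4, -1))), Add(10, Mul(-1, 11)))), -1346), 2) = Pow(Add(Mul(Rational(-2, 3), Add(Add(7, Mul(-5, Rational(1, 4))), Add(10, -11))), -1346), 2) = Pow(Add(Mul(Rational(-2, 3), Add(Add(7, Rational(-5, 4)), -1)), -1346), 2) = Pow(Add(Mul(Rational(-2, 3), Add(Rational(23, 4), -1)), -1346), 2) = Pow(Add(Mul(Rational(-2, 3), Rational(19, 4)), -1346), 2) = Pow(Add(Rational(-19, 6), -1346), 2) = Pow(Rational(-8095, 6), 2) = Rational(65529025, 36)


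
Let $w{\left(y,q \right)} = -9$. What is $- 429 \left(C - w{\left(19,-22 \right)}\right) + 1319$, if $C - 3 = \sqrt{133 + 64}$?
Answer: $-3829 - 429 \sqrt{197} \approx -9850.3$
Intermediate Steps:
$C = 3 + \sqrt{197}$ ($C = 3 + \sqrt{133 + 64} = 3 + \sqrt{197} \approx 17.036$)
$- 429 \left(C - w{\left(19,-22 \right)}\right) + 1319 = - 429 \left(\left(3 + \sqrt{197}\right) - -9\right) + 1319 = - 429 \left(\left(3 + \sqrt{197}\right) + 9\right) + 1319 = - 429 \left(12 + \sqrt{197}\right) + 1319 = \left(-5148 - 429 \sqrt{197}\right) + 1319 = -3829 - 429 \sqrt{197}$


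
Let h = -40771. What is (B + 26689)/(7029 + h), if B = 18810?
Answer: -45499/33742 ≈ -1.3484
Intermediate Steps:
(B + 26689)/(7029 + h) = (18810 + 26689)/(7029 - 40771) = 45499/(-33742) = 45499*(-1/33742) = -45499/33742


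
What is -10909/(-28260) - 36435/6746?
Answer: -478030493/95320980 ≈ -5.0150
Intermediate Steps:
-10909/(-28260) - 36435/6746 = -10909*(-1/28260) - 36435*1/6746 = 10909/28260 - 36435/6746 = -478030493/95320980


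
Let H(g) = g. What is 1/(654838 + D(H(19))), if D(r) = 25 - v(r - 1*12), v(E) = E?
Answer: 1/654856 ≈ 1.5271e-6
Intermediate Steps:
D(r) = 37 - r (D(r) = 25 - (r - 1*12) = 25 - (r - 12) = 25 - (-12 + r) = 25 + (12 - r) = 37 - r)
1/(654838 + D(H(19))) = 1/(654838 + (37 - 1*19)) = 1/(654838 + (37 - 19)) = 1/(654838 + 18) = 1/654856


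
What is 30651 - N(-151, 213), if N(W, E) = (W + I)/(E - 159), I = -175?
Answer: 827740/27 ≈ 30657.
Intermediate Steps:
N(W, E) = (-175 + W)/(-159 + E) (N(W, E) = (W - 175)/(E - 159) = (-175 + W)/(-159 + E))
30651 - N(-151, 213) = 30651 - (-175 - 151)/(-159 + 213) = 30651 - (-326)/54 = 30651 - 1*(-163/27) = 30651 + 163/27 = 827740/27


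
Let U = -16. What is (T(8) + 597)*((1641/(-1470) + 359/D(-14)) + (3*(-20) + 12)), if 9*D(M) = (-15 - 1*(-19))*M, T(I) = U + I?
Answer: -123308917/1960 ≈ -62913.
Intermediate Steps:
T(I) = -16 + I
D(M) = 4*M/9 (D(M) = ((-15 - 1*(-19))*M)/9 = ((-15 + 19)*M)/9 = (4*M)/9 = 4*M/9)
(T(8) + 597)*((1641/(-1470) + 359/D(-14)) + (3*(-20) + 12)) = ((-16 + 8) + 597)*((1641/(-1470) + 359/(((4/9)*(-14)))) + (3*(-20) + 12)) = (-8 + 597)*((1641*(-1/1470) + 359/(-56/9)) + (-60 + 12)) = 589*((-547/490 + 359*(-9/56)) - 48) = 589*((-547/490 - 3231/56) - 48) = 589*(-115273/1960 - 48) = 589*(-209353/1960) = -123308917/1960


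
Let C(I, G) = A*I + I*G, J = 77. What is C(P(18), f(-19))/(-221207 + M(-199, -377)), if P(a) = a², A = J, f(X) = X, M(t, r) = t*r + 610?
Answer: -9396/72787 ≈ -0.12909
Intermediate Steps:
M(t, r) = 610 + r*t (M(t, r) = r*t + 610 = 610 + r*t)
A = 77
C(I, G) = 77*I + G*I (C(I, G) = 77*I + I*G = 77*I + G*I)
C(P(18), f(-19))/(-221207 + M(-199, -377)) = (18²*(77 - 19))/(-221207 + (610 - 377*(-199))) = (324*58)/(-221207 + (610 + 75023)) = 18792/(-221207 + 75633) = 18792/(-145574) = 18792*(-1/145574) = -9396/72787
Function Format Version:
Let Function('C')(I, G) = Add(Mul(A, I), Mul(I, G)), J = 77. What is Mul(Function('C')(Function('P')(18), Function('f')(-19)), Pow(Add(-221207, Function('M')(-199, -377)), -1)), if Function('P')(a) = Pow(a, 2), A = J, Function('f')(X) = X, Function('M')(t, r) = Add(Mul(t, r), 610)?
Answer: Rational(-9396, 72787) ≈ -0.12909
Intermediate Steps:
Function('M')(t, r) = Add(610, Mul(r, t)) (Function('M')(t, r) = Add(Mul(r, t), 610) = Add(610, Mul(r, t)))
A = 77
Function('C')(I, G) = Add(Mul(77, I), Mul(G, I)) (Function('C')(I, G) = Add(Mul(77, I), Mul(I, G)) = Add(Mul(77, I), Mul(G, I)))
Mul(Function('C')(Function('P')(18), Function('f')(-19)), Pow(Add(-221207, Function('M')(-199, -377)), -1)) = Mul(Mul(Pow(18, 2), Add(77, -19)), Pow(Add(-221207, Add(610, Mul(-377, -199))), -1)) = Mul(Mul(324, 58), Pow(Add(-221207, Add(610, 75023)), -1)) = Mul(18792, Pow(Add(-221207, 75633), -1)) = Mul(18792, Pow(-145574, -1)) = Mul(18792, Rational(-1, 145574)) = Rational(-9396, 72787)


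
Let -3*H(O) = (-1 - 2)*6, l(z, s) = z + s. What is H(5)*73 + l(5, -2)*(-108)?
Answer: 114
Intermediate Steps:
l(z, s) = s + z
H(O) = 6 (H(O) = -(-1 - 2)*6/3 = -(-1)*6 = -1/3*(-18) = 6)
H(5)*73 + l(5, -2)*(-108) = 6*73 + (-2 + 5)*(-108) = 438 + 3*(-108) = 438 - 324 = 114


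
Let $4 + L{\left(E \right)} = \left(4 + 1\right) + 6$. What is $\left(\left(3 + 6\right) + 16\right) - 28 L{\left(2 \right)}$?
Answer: $-171$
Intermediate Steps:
$L{\left(E \right)} = 7$ ($L{\left(E \right)} = -4 + \left(\left(4 + 1\right) + 6\right) = -4 + \left(5 + 6\right) = -4 + 11 = 7$)
$\left(\left(3 + 6\right) + 16\right) - 28 L{\left(2 \right)} = \left(\left(3 + 6\right) + 16\right) - 196 = \left(9 + 16\right) - 196 = 25 - 196 = -171$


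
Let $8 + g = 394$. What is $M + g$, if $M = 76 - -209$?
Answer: $671$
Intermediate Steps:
$g = 386$ ($g = -8 + 394 = 386$)
$M = 285$ ($M = 76 + 209 = 285$)
$M + g = 285 + 386 = 671$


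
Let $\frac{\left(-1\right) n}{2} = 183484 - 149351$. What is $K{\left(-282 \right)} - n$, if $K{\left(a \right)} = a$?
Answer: $67984$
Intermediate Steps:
$n = -68266$ ($n = - 2 \left(183484 - 149351\right) = \left(-2\right) 34133 = -68266$)
$K{\left(-282 \right)} - n = -282 - -68266 = -282 + 68266 = 67984$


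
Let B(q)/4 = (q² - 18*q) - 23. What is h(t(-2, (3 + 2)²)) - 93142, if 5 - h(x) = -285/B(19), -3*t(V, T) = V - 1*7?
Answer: -1490477/16 ≈ -93155.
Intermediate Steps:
B(q) = -92 - 72*q + 4*q² (B(q) = 4*((q² - 18*q) - 23) = 4*(-23 + q² - 18*q) = -92 - 72*q + 4*q²)
t(V, T) = 7/3 - V/3 (t(V, T) = -(V - 1*7)/3 = -(V - 7)/3 = -(-7 + V)/3 = 7/3 - V/3)
h(x) = -205/16 (h(x) = 5 - (-285)/(-92 - 72*19 + 4*19²) = 5 - (-285)/(-92 - 1368 + 4*361) = 5 - (-285)/(-92 - 1368 + 1444) = 5 - (-285)/(-16) = 5 - (-285)*(-1)/16 = 5 - 1*285/16 = 5 - 285/16 = -205/16)
h(t(-2, (3 + 2)²)) - 93142 = -205/16 - 93142 = -1490477/16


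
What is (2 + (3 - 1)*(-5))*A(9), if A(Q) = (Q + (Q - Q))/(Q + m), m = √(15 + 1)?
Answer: -72/13 ≈ -5.5385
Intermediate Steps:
m = 4 (m = √16 = 4)
A(Q) = Q/(4 + Q) (A(Q) = (Q + (Q - Q))/(Q + 4) = (Q + 0)/(4 + Q) = Q/(4 + Q))
(2 + (3 - 1)*(-5))*A(9) = (2 + (3 - 1)*(-5))*(9/(4 + 9)) = (2 + 2*(-5))*(9/13) = (2 - 10)*(9*(1/13)) = -8*9/13 = -72/13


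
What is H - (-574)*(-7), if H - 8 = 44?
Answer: -3966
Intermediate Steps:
H = 52 (H = 8 + 44 = 52)
H - (-574)*(-7) = 52 - (-574)*(-7) = 52 - 1*4018 = 52 - 4018 = -3966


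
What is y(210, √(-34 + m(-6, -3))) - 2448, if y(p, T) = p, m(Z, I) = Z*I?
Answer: -2238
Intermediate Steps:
m(Z, I) = I*Z
y(210, √(-34 + m(-6, -3))) - 2448 = 210 - 2448 = -2238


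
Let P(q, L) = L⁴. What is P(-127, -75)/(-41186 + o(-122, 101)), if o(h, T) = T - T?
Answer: -31640625/41186 ≈ -768.24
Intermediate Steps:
o(h, T) = 0
P(-127, -75)/(-41186 + o(-122, 101)) = (-75)⁴/(-41186 + 0) = 31640625/(-41186) = 31640625*(-1/41186) = -31640625/41186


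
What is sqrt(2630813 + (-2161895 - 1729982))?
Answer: 14*I*sqrt(6434) ≈ 1123.0*I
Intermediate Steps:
sqrt(2630813 + (-2161895 - 1729982)) = sqrt(2630813 - 3891877) = sqrt(-1261064) = 14*I*sqrt(6434)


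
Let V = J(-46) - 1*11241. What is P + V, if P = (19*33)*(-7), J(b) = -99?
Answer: -15729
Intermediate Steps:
P = -4389 (P = 627*(-7) = -4389)
V = -11340 (V = -99 - 1*11241 = -99 - 11241 = -11340)
P + V = -4389 - 11340 = -15729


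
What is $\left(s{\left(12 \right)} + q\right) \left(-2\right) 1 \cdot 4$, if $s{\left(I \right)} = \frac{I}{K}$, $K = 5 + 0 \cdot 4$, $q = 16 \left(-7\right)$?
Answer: $\frac{4384}{5} \approx 876.8$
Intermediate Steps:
$q = -112$
$K = 5$ ($K = 5 + 0 = 5$)
$s{\left(I \right)} = \frac{I}{5}$
$\left(s{\left(12 \right)} + q\right) \left(-2\right) 1 \cdot 4 = \left(\frac{1}{5} \cdot 12 - 112\right) \left(-2\right) 1 \cdot 4 = \left(\frac{12}{5} - 112\right) \left(\left(-2\right) 4\right) = \left(- \frac{548}{5}\right) \left(-8\right) = \frac{4384}{5}$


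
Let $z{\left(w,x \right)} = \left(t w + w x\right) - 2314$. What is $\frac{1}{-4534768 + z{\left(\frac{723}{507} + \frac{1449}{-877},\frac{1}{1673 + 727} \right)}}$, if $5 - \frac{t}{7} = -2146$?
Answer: $- \frac{88927800}{403775583208781} \approx -2.2024 \cdot 10^{-7}$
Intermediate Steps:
$t = 15057$ ($t = 35 - -15022 = 35 + 15022 = 15057$)
$z{\left(w,x \right)} = -2314 + 15057 w + w x$ ($z{\left(w,x \right)} = \left(15057 w + w x\right) - 2314 = -2314 + 15057 w + w x$)
$\frac{1}{-4534768 + z{\left(\frac{723}{507} + \frac{1449}{-877},\frac{1}{1673 + 727} \right)}} = \frac{1}{-4534768 + \left(-2314 + 15057 \left(\frac{723}{507} + \frac{1449}{-877}\right) + \frac{\frac{723}{507} + \frac{1449}{-877}}{1673 + 727}\right)} = \frac{1}{-4534768 + \left(-2314 + 15057 \left(723 \cdot \frac{1}{507} + 1449 \left(- \frac{1}{877}\right)\right) + \frac{723 \cdot \frac{1}{507} + 1449 \left(- \frac{1}{877}\right)}{2400}\right)} = \frac{1}{-4534768 + \left(-2314 + 15057 \left(\frac{241}{169} - \frac{1449}{877}\right) + \left(\frac{241}{169} - \frac{1449}{877}\right) \frac{1}{2400}\right)} = \frac{1}{-4534768 - \frac{508641458381}{88927800}} = \frac{1}{- \frac{403775583208781}{88927800}} = - \frac{88927800}{403775583208781}$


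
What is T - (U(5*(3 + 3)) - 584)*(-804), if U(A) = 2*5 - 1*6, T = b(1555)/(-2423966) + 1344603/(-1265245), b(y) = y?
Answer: -1430165134253365873/3066910861670 ≈ -4.6632e+5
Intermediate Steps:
T = -3261239411473/3066910861670 (T = 1555/(-2423966) + 1344603/(-1265245) = 1555*(-1/2423966) + 1344603*(-1/1265245) = -1555/2423966 - 1344603/1265245 = -3261239411473/3066910861670 ≈ -1.0634)
U(A) = 4 (U(A) = 10 - 6 = 4)
T - (U(5*(3 + 3)) - 584)*(-804) = -3261239411473/3066910861670 - (4 - 584)*(-804) = -3261239411473/3066910861670 - (-580)*(-804) = -3261239411473/3066910861670 - 1*466320 = -3261239411473/3066910861670 - 466320 = -1430165134253365873/3066910861670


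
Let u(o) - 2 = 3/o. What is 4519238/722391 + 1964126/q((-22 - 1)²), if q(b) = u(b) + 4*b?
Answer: 251881360427288/269794978725 ≈ 933.60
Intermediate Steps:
u(o) = 2 + 3/o
q(b) = 2 + 3/b + 4*b (q(b) = (2 + 3/b) + 4*b = 2 + 3/b + 4*b)
4519238/722391 + 1964126/q((-22 - 1)²) = 4519238/722391 + 1964126/(2 + 3/((-22 - 1)²) + 4*(-22 - 1)²) = 4519238*(1/722391) + 1964126/(2 + 3/((-23)²) + 4*(-23)²) = 4519238/722391 + 1964126/(2 + 3/529 + 4*529) = 4519238/722391 + 1964126/(2 + 3*(1/529) + 2116) = 4519238/722391 + 1964126/(2 + 3/529 + 2116) = 4519238/722391 + 1964126/(1120425/529) = 4519238/722391 + 1964126*(529/1120425) = 4519238/722391 + 1039022654/1120425 = 251881360427288/269794978725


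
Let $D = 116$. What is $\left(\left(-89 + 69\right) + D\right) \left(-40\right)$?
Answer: $-3840$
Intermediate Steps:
$\left(\left(-89 + 69\right) + D\right) \left(-40\right) = \left(\left(-89 + 69\right) + 116\right) \left(-40\right) = \left(-20 + 116\right) \left(-40\right) = 96 \left(-40\right) = -3840$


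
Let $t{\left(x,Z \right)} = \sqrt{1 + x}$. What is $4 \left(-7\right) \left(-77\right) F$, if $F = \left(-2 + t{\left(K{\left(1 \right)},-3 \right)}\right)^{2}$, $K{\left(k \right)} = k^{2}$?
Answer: $12936 - 8624 \sqrt{2} \approx 739.82$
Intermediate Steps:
$F = \left(-2 + \sqrt{2}\right)^{2}$ ($F = \left(-2 + \sqrt{1 + 1^{2}}\right)^{2} = \left(-2 + \sqrt{1 + 1}\right)^{2} = \left(-2 + \sqrt{2}\right)^{2} \approx 0.34315$)
$4 \left(-7\right) \left(-77\right) F = 4 \left(-7\right) \left(-77\right) \left(2 - \sqrt{2}\right)^{2} = \left(-28\right) \left(-77\right) \left(2 - \sqrt{2}\right)^{2} = 2156 \left(2 - \sqrt{2}\right)^{2}$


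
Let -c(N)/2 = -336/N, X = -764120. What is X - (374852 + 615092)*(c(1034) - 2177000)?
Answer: 1114190153824776/517 ≈ 2.1551e+12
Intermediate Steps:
c(N) = 672/N (c(N) = -(-672)/N = 672/N)
X - (374852 + 615092)*(c(1034) - 2177000) = -764120 - (374852 + 615092)*(672/1034 - 2177000) = -764120 - 989944*(672*(1/1034) - 2177000) = -764120 - 989944*(336/517 - 2177000) = -764120 - 989944*(-1125508664)/517 = -764120 - 1*(-1114190548874816/517) = -764120 + 1114190548874816/517 = 1114190153824776/517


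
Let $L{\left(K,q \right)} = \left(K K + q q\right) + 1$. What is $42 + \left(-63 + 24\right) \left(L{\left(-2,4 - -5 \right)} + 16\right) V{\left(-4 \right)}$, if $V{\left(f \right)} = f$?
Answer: $15954$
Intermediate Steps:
$L{\left(K,q \right)} = 1 + K^{2} + q^{2}$ ($L{\left(K,q \right)} = \left(K^{2} + q^{2}\right) + 1 = 1 + K^{2} + q^{2}$)
$42 + \left(-63 + 24\right) \left(L{\left(-2,4 - -5 \right)} + 16\right) V{\left(-4 \right)} = 42 + \left(-63 + 24\right) \left(\left(1 + \left(-2\right)^{2} + \left(4 - -5\right)^{2}\right) + 16\right) \left(-4\right) = 42 + - 39 \left(\left(1 + 4 + \left(4 + 5\right)^{2}\right) + 16\right) \left(-4\right) = 42 + - 39 \left(\left(1 + 4 + 9^{2}\right) + 16\right) \left(-4\right) = 42 + - 39 \left(\left(1 + 4 + 81\right) + 16\right) \left(-4\right) = 42 + - 39 \left(86 + 16\right) \left(-4\right) = 42 + \left(-39\right) 102 \left(-4\right) = 42 - -15912 = 42 + 15912 = 15954$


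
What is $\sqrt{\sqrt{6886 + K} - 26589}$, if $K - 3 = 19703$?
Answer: $\sqrt{-26589 + 4 \sqrt{1662}} \approx 162.56 i$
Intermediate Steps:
$K = 19706$ ($K = 3 + 19703 = 19706$)
$\sqrt{\sqrt{6886 + K} - 26589} = \sqrt{\sqrt{6886 + 19706} - 26589} = \sqrt{\sqrt{26592} - 26589} = \sqrt{4 \sqrt{1662} - 26589} = \sqrt{-26589 + 4 \sqrt{1662}}$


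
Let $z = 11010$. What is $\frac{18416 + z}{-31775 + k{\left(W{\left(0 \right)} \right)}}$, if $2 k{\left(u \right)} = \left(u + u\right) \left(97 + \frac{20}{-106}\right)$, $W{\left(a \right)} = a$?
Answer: $- \frac{29426}{31775} \approx -0.92607$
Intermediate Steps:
$k{\left(u \right)} = \frac{5131 u}{53}$ ($k{\left(u \right)} = \frac{\left(u + u\right) \left(97 + \frac{20}{-106}\right)}{2} = \frac{2 u \left(97 + 20 \left(- \frac{1}{106}\right)\right)}{2} = \frac{2 u \left(97 - \frac{10}{53}\right)}{2} = \frac{2 u \frac{5131}{53}}{2} = \frac{\frac{10262}{53} u}{2} = \frac{5131 u}{53}$)
$\frac{18416 + z}{-31775 + k{\left(W{\left(0 \right)} \right)}} = \frac{18416 + 11010}{-31775 + \frac{5131}{53} \cdot 0} = \frac{29426}{-31775 + 0} = \frac{29426}{-31775} = 29426 \left(- \frac{1}{31775}\right) = - \frac{29426}{31775}$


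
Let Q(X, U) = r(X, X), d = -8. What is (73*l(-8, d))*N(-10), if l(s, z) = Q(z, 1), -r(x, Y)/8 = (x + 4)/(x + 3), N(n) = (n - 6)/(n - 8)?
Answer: -18688/45 ≈ -415.29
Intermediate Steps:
N(n) = (-6 + n)/(-8 + n)
r(x, Y) = -8*(4 + x)/(3 + x) (r(x, Y) = -8*(x + 4)/(x + 3) = -8*(4 + x)/(3 + x))
Q(X, U) = 8*(-4 - X)/(3 + X)
l(s, z) = 8*(-4 - z)/(3 + z)
(73*l(-8, d))*N(-10) = (73*(8*(-4 - 1*(-8))/(3 - 8)))*((-6 - 10)/(-8 - 10)) = (73*(8*(-4 + 8)/(-5)))*(-16/(-18)) = (73*(8*(-⅕)*4))*(-1/18*(-16)) = (73*(-32/5))*(8/9) = -2336/5*8/9 = -18688/45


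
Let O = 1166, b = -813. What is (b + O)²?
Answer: 124609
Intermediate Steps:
(b + O)² = (-813 + 1166)² = 353² = 124609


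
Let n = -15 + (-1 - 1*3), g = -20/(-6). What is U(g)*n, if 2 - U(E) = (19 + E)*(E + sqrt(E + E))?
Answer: 12388/9 + 2546*sqrt(15)/9 ≈ 2472.1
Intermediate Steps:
g = 10/3 (g = -20*(-1/6) = 10/3 ≈ 3.3333)
n = -19 (n = -15 + (-1 - 3) = -15 - 4 = -19)
U(E) = 2 - (19 + E)*(E + sqrt(2)*sqrt(E)) (U(E) = 2 - (19 + E)*(E + sqrt(E + E)) = 2 - (19 + E)*(E + sqrt(2*E)) = 2 - (19 + E)*(E + sqrt(2)*sqrt(E)))
U(g)*n = (2 - (10/3)**2 - 19*10/3 - sqrt(2)*(10/3)**(3/2) - 19*sqrt(2)*sqrt(10/3))*(-19) = (2 - 1*100/9 - 190/3 - sqrt(2)*10*sqrt(30)/9 - 19*sqrt(2)*sqrt(30)/3)*(-19) = (2 - 100/9 - 190/3 - 20*sqrt(15)/9 - 38*sqrt(15)/3)*(-19) = (-652/9 - 134*sqrt(15)/9)*(-19) = 12388/9 + 2546*sqrt(15)/9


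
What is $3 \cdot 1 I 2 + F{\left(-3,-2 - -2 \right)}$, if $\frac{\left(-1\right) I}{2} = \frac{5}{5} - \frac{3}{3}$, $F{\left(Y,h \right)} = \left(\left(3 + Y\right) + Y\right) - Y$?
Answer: $0$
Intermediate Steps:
$F{\left(Y,h \right)} = 3 + Y$ ($F{\left(Y,h \right)} = \left(3 + 2 Y\right) - Y = 3 + Y$)
$I = 0$ ($I = - 2 \left(\frac{5}{5} - \frac{3}{3}\right) = - 2 \left(5 \cdot \frac{1}{5} - 1\right) = - 2 \left(1 - 1\right) = \left(-2\right) 0 = 0$)
$3 \cdot 1 I 2 + F{\left(-3,-2 - -2 \right)} = 3 \cdot 1 \cdot 0 \cdot 2 + \left(3 - 3\right) = 3 \cdot 0 \cdot 2 + 0 = 3 \cdot 0 + 0 = 0 + 0 = 0$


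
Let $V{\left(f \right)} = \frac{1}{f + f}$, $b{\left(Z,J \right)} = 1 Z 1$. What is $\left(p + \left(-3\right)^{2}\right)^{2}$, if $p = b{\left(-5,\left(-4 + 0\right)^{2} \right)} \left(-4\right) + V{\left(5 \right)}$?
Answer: $\frac{84681}{100} \approx 846.81$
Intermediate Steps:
$b{\left(Z,J \right)} = Z$ ($b{\left(Z,J \right)} = Z 1 = Z$)
$V{\left(f \right)} = \frac{1}{2 f}$
$p = \frac{201}{10}$ ($p = \left(-5\right) \left(-4\right) + \frac{1}{2 \cdot 5} = 20 + \frac{1}{2} \cdot \frac{1}{5} = 20 + \frac{1}{10} = \frac{201}{10} \approx 20.1$)
$\left(p + \left(-3\right)^{2}\right)^{2} = \left(\frac{201}{10} + \left(-3\right)^{2}\right)^{2} = \left(\frac{201}{10} + 9\right)^{2} = \left(\frac{291}{10}\right)^{2} = \frac{84681}{100}$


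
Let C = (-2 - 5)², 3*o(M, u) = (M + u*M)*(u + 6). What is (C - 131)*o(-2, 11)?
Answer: 11152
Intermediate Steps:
o(M, u) = (6 + u)*(M + M*u)/3 (o(M, u) = ((M + u*M)*(u + 6))/3 = ((M + M*u)*(6 + u))/3 = ((6 + u)*(M + M*u))/3 = (6 + u)*(M + M*u)/3)
C = 49 (C = (-7)² = 49)
(C - 131)*o(-2, 11) = (49 - 131)*((⅓)*(-2)*(6 + 11² + 7*11)) = -82*(-2)*(6 + 121 + 77)/3 = -82*(-2)*204/3 = -82*(-136) = 11152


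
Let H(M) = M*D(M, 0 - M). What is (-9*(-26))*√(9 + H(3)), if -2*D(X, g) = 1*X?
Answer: 351*√2 ≈ 496.39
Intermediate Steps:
D(X, g) = -X/2
H(M) = -M²/2 (H(M) = M*(-M/2) = -M²/2)
(-9*(-26))*√(9 + H(3)) = (-9*(-26))*√(9 - ½*3²) = 234*√(9 - ½*9) = 234*√(9 - 9/2) = 234*√(9/2) = 234*(3*√2/2) = 351*√2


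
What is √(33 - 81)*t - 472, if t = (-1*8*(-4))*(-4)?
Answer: -472 - 512*I*√3 ≈ -472.0 - 886.81*I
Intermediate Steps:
t = -128 (t = -8*(-4)*(-4) = 32*(-4) = -128)
√(33 - 81)*t - 472 = √(33 - 81)*(-128) - 472 = √(-48)*(-128) - 472 = (4*I*√3)*(-128) - 472 = -512*I*√3 - 472 = -472 - 512*I*√3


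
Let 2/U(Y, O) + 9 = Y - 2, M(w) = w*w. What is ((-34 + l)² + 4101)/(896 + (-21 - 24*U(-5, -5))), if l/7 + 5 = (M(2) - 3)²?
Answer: 7945/878 ≈ 9.0490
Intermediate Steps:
M(w) = w²
U(Y, O) = 2/(-11 + Y) (U(Y, O) = 2/(-9 + (Y - 2)) = 2/(-9 + (-2 + Y)) = 2/(-11 + Y))
l = -28 (l = -35 + 7*(2² - 3)² = -35 + 7*(4 - 3)² = -35 + 7*1² = -35 + 7*1 = -35 + 7 = -28)
((-34 + l)² + 4101)/(896 + (-21 - 24*U(-5, -5))) = ((-34 - 28)² + 4101)/(896 + (-21 - 48/(-11 - 5))) = ((-62)² + 4101)/(896 + (-21 - 48/(-16))) = (3844 + 4101)/(896 + (-21 - 48*(-1)/16)) = 7945/(896 + (-21 - 24*(-⅛))) = 7945/(896 + (-21 + 3)) = 7945/(896 - 18) = 7945/878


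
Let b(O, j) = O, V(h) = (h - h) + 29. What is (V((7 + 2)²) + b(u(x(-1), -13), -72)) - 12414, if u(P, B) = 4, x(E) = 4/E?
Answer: -12381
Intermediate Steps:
V(h) = 29 (V(h) = 0 + 29 = 29)
(V((7 + 2)²) + b(u(x(-1), -13), -72)) - 12414 = (29 + 4) - 12414 = 33 - 12414 = -12381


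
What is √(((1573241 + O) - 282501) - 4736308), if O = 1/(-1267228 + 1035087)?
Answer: I*√185679743374401549/232141 ≈ 1856.2*I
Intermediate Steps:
O = -1/232141 (O = 1/(-232141) = -1/232141 ≈ -4.3077e-6)
√(((1573241 + O) - 282501) - 4736308) = √(((1573241 - 1/232141) - 282501) - 4736308) = √((365213738980/232141 - 282501) - 4736308) = √(299633674339/232141 - 4736308) = √(-799857601089/232141) = I*√185679743374401549/232141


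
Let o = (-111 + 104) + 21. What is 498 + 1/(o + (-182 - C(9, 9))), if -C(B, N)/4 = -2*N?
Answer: 119519/240 ≈ 498.00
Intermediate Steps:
C(B, N) = 8*N (C(B, N) = -(-8)*N = 8*N)
o = 14 (o = -7 + 21 = 14)
498 + 1/(o + (-182 - C(9, 9))) = 498 + 1/(14 + (-182 - 8*9)) = 498 + 1/(14 + (-182 - 1*72)) = 498 + 1/(14 + (-182 - 72)) = 498 + 1/(14 - 254) = 498 + 1/(-240) = 498 - 1/240 = 119519/240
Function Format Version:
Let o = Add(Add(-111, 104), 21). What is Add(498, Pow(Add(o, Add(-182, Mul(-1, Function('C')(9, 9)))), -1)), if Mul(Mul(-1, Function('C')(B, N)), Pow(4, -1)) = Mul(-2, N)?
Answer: Rational(119519, 240) ≈ 498.00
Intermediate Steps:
Function('C')(B, N) = Mul(8, N) (Function('C')(B, N) = Mul(-4, Mul(-2, N)) = Mul(8, N))
o = 14 (o = Add(-7, 21) = 14)
Add(498, Pow(Add(o, Add(-182, Mul(-1, Function('C')(9, 9)))), -1)) = Add(498, Pow(Add(14, Add(-182, Mul(-1, Mul(8, 9)))), -1)) = Add(498, Pow(Add(14, Add(-182, Mul(-1, 72))), -1)) = Add(498, Pow(Add(14, Add(-182, -72)), -1)) = Add(498, Pow(Add(14, -254), -1)) = Add(498, Pow(-240, -1)) = Add(498, Rational(-1, 240)) = Rational(119519, 240)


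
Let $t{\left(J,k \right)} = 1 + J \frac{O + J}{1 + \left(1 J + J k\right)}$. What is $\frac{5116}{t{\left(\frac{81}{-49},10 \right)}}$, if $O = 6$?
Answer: $\frac{211075928}{58511} \approx 3607.5$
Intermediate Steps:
$t{\left(J,k \right)} = 1 + \frac{J \left(6 + J\right)}{1 + J + J k}$ ($t{\left(J,k \right)} = 1 + J \frac{6 + J}{1 + \left(1 J + J k\right)} = 1 + J \frac{6 + J}{1 + \left(J + J k\right)} = 1 + J \frac{6 + J}{1 + J + J k} = 1 + \frac{J \left(6 + J\right)}{1 + J + J k}$)
$\frac{5116}{t{\left(\frac{81}{-49},10 \right)}} = \frac{5116}{\frac{1}{1 + \frac{81}{-49} + \frac{81}{-49} \cdot 10} \left(1 + \left(\frac{81}{-49}\right)^{2} + 7 \frac{81}{-49} + \frac{81}{-49} \cdot 10\right)} = \frac{5116}{\frac{1}{1 + 81 \left(- \frac{1}{49}\right) + 81 \left(- \frac{1}{49}\right) 10} \left(1 + \left(81 \left(- \frac{1}{49}\right)\right)^{2} + 7 \cdot 81 \left(- \frac{1}{49}\right) + 81 \left(- \frac{1}{49}\right) 10\right)} = \frac{5116}{\frac{1}{1 - \frac{81}{49} - \frac{810}{49}} \left(1 + \left(- \frac{81}{49}\right)^{2} + 7 \left(- \frac{81}{49}\right) - \frac{810}{49}\right)} = \frac{5116}{\frac{1}{1 - \frac{81}{49} - \frac{810}{49}} \left(1 + \frac{6561}{2401} - \frac{81}{7} - \frac{810}{49}\right)} = \frac{5116}{\frac{1}{- \frac{842}{49}} \left(- \frac{58511}{2401}\right)} = \frac{5116}{\left(- \frac{49}{842}\right) \left(- \frac{58511}{2401}\right)} = \frac{5116}{\frac{58511}{41258}} = 5116 \cdot \frac{41258}{58511} = \frac{211075928}{58511}$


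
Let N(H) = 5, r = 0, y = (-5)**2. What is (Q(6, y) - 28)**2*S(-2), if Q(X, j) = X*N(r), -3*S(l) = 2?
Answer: -8/3 ≈ -2.6667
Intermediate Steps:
y = 25
S(l) = -2/3 (S(l) = -1/3*2 = -2/3)
Q(X, j) = 5*X (Q(X, j) = X*5 = 5*X)
(Q(6, y) - 28)**2*S(-2) = (5*6 - 28)**2*(-2/3) = (30 - 28)**2*(-2/3) = 2**2*(-2/3) = 4*(-2/3) = -8/3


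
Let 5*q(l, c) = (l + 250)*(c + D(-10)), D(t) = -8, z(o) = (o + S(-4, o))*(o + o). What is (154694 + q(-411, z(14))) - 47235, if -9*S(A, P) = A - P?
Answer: 93291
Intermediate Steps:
S(A, P) = -A/9 + P/9 (S(A, P) = -(A - P)/9 = -A/9 + P/9)
z(o) = 2*o*(4/9 + 10*o/9) (z(o) = (o + (-⅑*(-4) + o/9))*(o + o) = (o + (4/9 + o/9))*(2*o) = (4/9 + 10*o/9)*(2*o) = 2*o*(4/9 + 10*o/9))
q(l, c) = (-8 + c)*(250 + l)/5 (q(l, c) = ((l + 250)*(c - 8))/5 = ((250 + l)*(-8 + c))/5 = ((-8 + c)*(250 + l))/5 = (-8 + c)*(250 + l)/5)
(154694 + q(-411, z(14))) - 47235 = (154694 + (-400 + 50*((4/9)*14*(2 + 5*14)) - 8/5*(-411) + (⅕)*((4/9)*14*(2 + 5*14))*(-411))) - 47235 = (154694 + (-400 + 50*((4/9)*14*(2 + 70)) + 3288/5 + (⅕)*((4/9)*14*(2 + 70))*(-411))) - 47235 = (154694 + (-400 + 50*((4/9)*14*72) + 3288/5 + (⅕)*((4/9)*14*72)*(-411))) - 47235 = (154694 + (-400 + 50*448 + 3288/5 + (⅕)*448*(-411))) - 47235 = (154694 + (-400 + 22400 + 3288/5 - 184128/5)) - 47235 = (154694 - 14168) - 47235 = 140526 - 47235 = 93291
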